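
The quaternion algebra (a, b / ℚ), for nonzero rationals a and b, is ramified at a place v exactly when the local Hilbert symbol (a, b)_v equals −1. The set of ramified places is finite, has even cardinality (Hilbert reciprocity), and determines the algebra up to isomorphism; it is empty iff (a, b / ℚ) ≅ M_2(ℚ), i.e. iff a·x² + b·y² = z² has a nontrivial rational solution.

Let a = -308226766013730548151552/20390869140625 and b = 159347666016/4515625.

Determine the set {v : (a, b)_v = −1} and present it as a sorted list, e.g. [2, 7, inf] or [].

[23, 29]

Mod squares: a ≡ -437, b ≡ 278806. Check v ∈ {∞, 2, 3, 5, 7, 11, 17, 19, 23, 29}.
v=17: a=17^-4·(≡3), b=17^-2·(≡5) mod 17; (3|17)=-1, (5|17)=-1; (−1)^{-4·-2·8}·(-1)^-2·(-1)^-4 = +1.
v=3: a=3^10·(≡1), b=3^6·(≡1) mod 3; (1|3)=+1, (1|3)=+1; (−1)^{10·6·1}·(+1)^6·(+1)^10 = +1.
v=∞: -437 < 0 and 278806 > 0  ⇒  (a,b)_∞ = +1.
v=23: a=23^3·(≡13), b=23^1·(≡18) mod 23; (13|23)=+1, (18|23)=+1; (−1)^{3·1·11}·(+1)^1·(+1)^3 = -1.
v=2: v_2(a)=8, v_2(b)=5; units ≡ 3, 3 (mod 8); ε·ε+αω+βω = 1·1+8·1+5·1 ≡ 0  ⇒  (a,b)_2 = +1.
v=19: a=19^3·(≡8), b=19^1·(≡17) mod 19; (8|19)=-1, (17|19)=+1; (−1)^{3·1·9}·(-1)^1·(+1)^3 = +1.
v=5: a=5^-12·(≡3), b=5^-6·(≡4) mod 5; (3|5)=-1, (4|5)=+1; (−1)^{-12·-6·2}·(-1)^-6·(+1)^-12 = +1.
v=29: a=29^2·(≡17), b=29^1·(≡10) mod 29; (17|29)=-1, (10|29)=-1; (−1)^{2·1·14}·(-1)^1·(-1)^2 = -1.
v=7: a=7^4·(≡1), b=7^2·(≡3) mod 7; (1|7)=+1, (3|7)=-1; (−1)^{4·2·3}·(+1)^2·(-1)^4 = +1.
v=11: a=11^2·(≡1), b=11^1·(≡10) mod 11; (1|11)=+1, (10|11)=-1; (−1)^{2·1·5}·(+1)^1·(-1)^2 = +1.
(-437, 278806 / ℚ) ramifies at {23, 29}: a division algebra.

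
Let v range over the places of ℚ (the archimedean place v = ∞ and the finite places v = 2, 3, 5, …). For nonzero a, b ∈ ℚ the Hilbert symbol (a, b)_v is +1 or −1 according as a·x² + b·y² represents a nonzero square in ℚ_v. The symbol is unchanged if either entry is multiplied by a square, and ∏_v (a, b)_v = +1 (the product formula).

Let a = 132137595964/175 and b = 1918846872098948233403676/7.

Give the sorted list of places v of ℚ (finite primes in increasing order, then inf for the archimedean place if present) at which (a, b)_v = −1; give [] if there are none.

[11, 23, 43, 47]

Mod squares: a ≡ 155617, b ≡ 76153. Check v ∈ {∞, 2, 3, 5, 7, 11, 13, 23, 37, 43, 47, 53}.
v=37: a=37^0·(≡17), b=37^2·(≡9) mod 37; (17|37)=-1, (9|37)=+1; (−1)^{0·2·18}·(-1)^2·(+1)^0 = +1.
v=3: a=3^0·(≡1), b=3^6·(≡1) mod 3; (1|3)=+1, (1|3)=+1; (−1)^{0·6·1}·(+1)^6·(+1)^0 = +1.
v=47: a=47^1·(≡17), b=47^2·(≡26) mod 47; (17|47)=+1, (26|47)=-1; (−1)^{1·2·23}·(+1)^2·(-1)^1 = -1.
v=23: a=23^2·(≡21), b=23^3·(≡15) mod 23; (21|23)=-1, (15|23)=-1; (−1)^{2·3·11}·(-1)^3·(-1)^2 = -1.
v=11: a=11^1·(≡4), b=11^3·(≡1) mod 11; (4|11)=+1, (1|11)=+1; (−1)^{1·3·5}·(+1)^3·(+1)^1 = -1.
v=7: a=7^-1·(≡6), b=7^-1·(≡1) mod 7; (6|7)=-1, (1|7)=+1; (−1)^{-1·-1·3}·(-1)^-1·(+1)^-1 = +1.
v=5: a=5^-2·(≡2), b=5^0·(≡3) mod 5; (2|5)=-1, (3|5)=-1; (−1)^{-2·0·2}·(-1)^0·(-1)^-2 = +1.
v=13: a=13^0·(≡6), b=13^2·(≡9) mod 13; (6|13)=-1, (9|13)=+1; (−1)^{0·2·6}·(-1)^2·(+1)^0 = +1.
v=∞: 155617 > 0 and 76153 > 0  ⇒  (a,b)_∞ = +1.
v=2: v_2(a)=2, v_2(b)=2; units ≡ 1, 1 (mod 8); ε·ε+αω+βω = 0·0+2·0+2·0 ≡ 0  ⇒  (a,b)_2 = +1.
v=53: a=53^2·(≡47), b=53^0·(≡12) mod 53; (47|53)=+1, (12|53)=-1; (−1)^{2·0·26}·(+1)^0·(-1)^2 = +1.
v=43: a=43^1·(≡42), b=43^3·(≡12) mod 43; (42|43)=-1, (12|43)=-1; (−1)^{1·3·21}·(-1)^3·(-1)^1 = -1.
Ram(155617, 76153) = {11, 23, 43, 47}; no ℚ_11-point on the conic.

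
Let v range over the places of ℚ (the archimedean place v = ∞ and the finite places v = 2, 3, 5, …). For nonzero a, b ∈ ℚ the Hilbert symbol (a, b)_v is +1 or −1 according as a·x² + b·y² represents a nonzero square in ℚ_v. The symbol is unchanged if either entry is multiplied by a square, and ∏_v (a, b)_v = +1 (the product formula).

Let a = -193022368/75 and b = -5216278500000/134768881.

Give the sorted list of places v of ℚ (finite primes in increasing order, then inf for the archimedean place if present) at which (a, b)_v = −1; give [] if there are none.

(a, b) ≡ (-2046, -74) mod (ℚ^×)²; places V = {2, 3, 5, 7, 11, 13, 19, 31, 37, 47, 59, ∞}.
(a,b)_37: α=0, u≡9; β=1, v≡17 (mod 37); (9|37)=+1, (17|37)=-1; sign (−1)^0·+1^1·-1^0 = +1.
(a,b)_19: α=2, u≡9; β=-2, v≡8 (mod 19); (9|19)=+1, (8|19)=-1; sign (−1)^0·+1^-2·-1^2 = +1.
(a,b)_59: α=0, u≡9; β=2, v≡37 (mod 59); (9|59)=+1, (37|59)=-1; sign (−1)^0·+1^2·-1^0 = +1.
(a,b)_2: α=5, β=5; u≡1, v≡3 (mod 8); ε(u)ε(v)=0·1, αω(v)=5·1, βω(u)=5·0; sum ≡ 1  ⇒  -1.
(a,b)_11: α=1, u≡1; β=0, v≡3 (mod 11); (1|11)=+1, (3|11)=+1; sign (−1)^0·+1^0·+1^1 = +1.
(a,b)_13: α=0, u≡2; β=-2, v≡10 (mod 13); (2|13)=-1, (10|13)=+1; sign (−1)^0·-1^-2·+1^0 = +1.
(a,b)_47: α=0, u≡22; β=-2, v≡13 (mod 47); (22|47)=-1, (13|47)=-1; sign (−1)^0·-1^-2·-1^0 = +1.
(a,b)_7: α=2, u≡5; β=0, v≡3 (mod 7); (5|7)=-1, (3|7)=-1; sign (−1)^0·-1^0·-1^2 = +1.
(a,b)_5: α=-2, u≡4; β=6, v≡1 (mod 5); (4|5)=+1, (1|5)=+1; sign (−1)^0·+1^6·+1^-2 = +1.
(a,b)_∞: sgn(-2046)=−, sgn(-74)=−, so -1.
(a,b)_31: α=1, u≡3; β=0, v≡19 (mod 31); (3|31)=-1, (19|31)=+1; sign (−1)^0·-1^0·+1^1 = +1.
(a,b)_3: α=-1, u≡2; β=4, v≡1 (mod 3); (2|3)=-1, (1|3)=+1; sign (−1)^0·-1^4·+1^-1 = +1.
(-2046, -74 / ℚ) ramifies at {2, ∞}: a division algebra.

[2, inf]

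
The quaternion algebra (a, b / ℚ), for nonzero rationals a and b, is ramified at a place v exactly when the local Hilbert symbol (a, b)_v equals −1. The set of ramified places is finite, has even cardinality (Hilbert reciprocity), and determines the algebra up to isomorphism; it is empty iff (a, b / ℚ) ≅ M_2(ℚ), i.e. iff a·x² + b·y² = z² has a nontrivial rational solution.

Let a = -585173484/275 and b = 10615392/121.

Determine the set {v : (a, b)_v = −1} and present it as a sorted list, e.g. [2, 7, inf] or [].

Mod squares: a ≡ -405449, b ≡ 73718. Check v ∈ {∞, 2, 3, 5, 7, 11, 29, 31, 41}.
v=11: a=11^-1·(≡2), b=11^-2·(≡7) mod 11; (2|11)=-1, (7|11)=-1; (−1)^{-1·-2·5}·(-1)^-2·(-1)^-1 = -1.
v=2: v_2(a)=2, v_2(b)=5; units ≡ 7, 3 (mod 8); ε·ε+αω+βω = 1·1+2·1+5·0 ≡ 1  ⇒  (a,b)_2 = -1.
v=∞: -405449 < 0 and 73718 > 0  ⇒  (a,b)_∞ = +1.
v=31: a=31^1·(≡11), b=31^1·(≡29) mod 31; (11|31)=-1, (29|31)=-1; (−1)^{1·1·15}·(-1)^1·(-1)^1 = -1.
v=29: a=29^1·(≡15), b=29^1·(≡2) mod 29; (15|29)=-1, (2|29)=-1; (−1)^{1·1·14}·(-1)^1·(-1)^1 = +1.
v=5: a=5^-2·(≡1), b=5^0·(≡2) mod 5; (1|5)=+1, (2|5)=-1; (−1)^{-2·0·2}·(+1)^0·(-1)^-2 = +1.
v=7: a=7^2·(≡3), b=7^0·(≡2) mod 7; (3|7)=-1, (2|7)=+1; (−1)^{2·0·3}·(-1)^0·(+1)^2 = +1.
v=41: a=41^1·(≡8), b=41^1·(≡22) mod 41; (8|41)=+1, (22|41)=-1; (−1)^{1·1·20}·(+1)^1·(-1)^1 = -1.
v=3: a=3^4·(≡1), b=3^2·(≡2) mod 3; (1|3)=+1, (2|3)=-1; (−1)^{4·2·1}·(+1)^2·(-1)^4 = +1.
(-405449, 73718 / ℚ) ramifies at {2, 11, 31, 41}: a division algebra.

[2, 11, 31, 41]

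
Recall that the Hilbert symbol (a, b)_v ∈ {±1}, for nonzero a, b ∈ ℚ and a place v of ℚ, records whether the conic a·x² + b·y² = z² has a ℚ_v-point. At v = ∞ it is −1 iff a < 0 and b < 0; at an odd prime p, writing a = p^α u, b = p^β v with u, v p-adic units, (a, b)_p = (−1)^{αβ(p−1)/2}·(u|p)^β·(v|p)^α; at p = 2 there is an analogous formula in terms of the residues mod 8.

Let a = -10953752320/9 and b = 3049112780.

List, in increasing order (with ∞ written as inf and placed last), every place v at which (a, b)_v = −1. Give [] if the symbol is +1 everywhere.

Mod squares: a ≡ -31255, b ≡ 906395. Check v ∈ {∞, 2, 3, 5, 7, 19, 29, 37, 47}.
v=37: a=37^2·(≡9), b=37^0·(≡19) mod 37; (9|37)=+1, (19|37)=-1; (−1)^{2·0·18}·(+1)^0·(-1)^2 = +1.
v=47: a=47^1·(≡43), b=47^1·(≡29) mod 47; (43|47)=-1, (29|47)=-1; (−1)^{1·1·23}·(-1)^1·(-1)^1 = -1.
v=2: v_2(a)=8, v_2(b)=2; units ≡ 1, 3 (mod 8); ε·ε+αω+βω = 0·1+8·1+2·0 ≡ 0  ⇒  (a,b)_2 = +1.
v=3: a=3^-2·(≡2), b=3^0·(≡2) mod 3; (2|3)=-1, (2|3)=-1; (−1)^{-2·0·1}·(-1)^0·(-1)^-2 = +1.
v=7: a=7^1·(≡1), b=7^1·(≡3) mod 7; (1|7)=+1, (3|7)=-1; (−1)^{1·1·3}·(+1)^1·(-1)^1 = +1.
v=∞: -31255 < 0 and 906395 > 0  ⇒  (a,b)_∞ = +1.
v=19: a=19^1·(≡8), b=19^1·(≡15) mod 19; (8|19)=-1, (15|19)=-1; (−1)^{1·1·9}·(-1)^1·(-1)^1 = -1.
v=29: a=29^0·(≡25), b=29^3·(≡1) mod 29; (25|29)=+1, (1|29)=+1; (−1)^{0·3·14}·(+1)^3·(+1)^0 = +1.
v=5: a=5^1·(≡4), b=5^1·(≡1) mod 5; (4|5)=+1, (1|5)=+1; (−1)^{1·1·2}·(+1)^1·(+1)^1 = +1.
(-31255, 906395 / ℚ) ramifies at {19, 47}: a division algebra.

[19, 47]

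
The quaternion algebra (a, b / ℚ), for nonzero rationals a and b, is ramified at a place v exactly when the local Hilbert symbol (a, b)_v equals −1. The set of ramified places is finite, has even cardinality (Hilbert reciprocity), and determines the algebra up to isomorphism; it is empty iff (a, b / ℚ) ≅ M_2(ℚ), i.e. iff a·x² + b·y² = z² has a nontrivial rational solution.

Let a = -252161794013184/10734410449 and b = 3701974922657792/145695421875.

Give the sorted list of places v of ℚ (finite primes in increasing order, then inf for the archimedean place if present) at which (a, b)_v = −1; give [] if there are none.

(a, b) ≡ (-94, 4794) mod (ℚ^×)²; places V = {2, 3, 5, 7, 11, 17, 19, 23, 41, 43, 47, ∞}.
(a,b)_∞: sgn(-94)=−, sgn(4794)=+, so +1.
(a,b)_7: α=-2, u≡4; β=0, v≡6 (mod 7); (4|7)=+1, (6|7)=-1; sign (−1)^0·+1^0·-1^-2 = +1.
(a,b)_47: α=3, u≡40; β=3, v≡32 (mod 47); (40|47)=-1, (32|47)=+1; sign (−1)^1·-1^3·+1^3 = +1.
(a,b)_3: α=4, u≡2; β=-1, v≡2 (mod 3); (2|3)=-1, (2|3)=-1; sign (−1)^0·-1^-1·-1^4 = -1.
(a,b)_19: α=-4, u≡5; β=0, v≡1 (mod 19); (5|19)=+1, (1|19)=+1; sign (−1)^0·+1^0·+1^-4 = +1.
(a,b)_11: α=4, u≡1; β=2, v≡1 (mod 11); (1|11)=+1, (1|11)=+1; sign (−1)^0·+1^2·+1^4 = +1.
(a,b)_5: α=0, u≡4; β=-6, v≡1 (mod 5); (4|5)=+1, (1|5)=+1; sign (−1)^0·+1^-6·+1^0 = +1.
(a,b)_2: α=11, β=15; u≡1, v≡5 (mod 8); ε(u)ε(v)=0·0, αω(v)=11·1, βω(u)=15·0; sum ≡ 1  ⇒  -1.
(a,b)_23: α=0, u≡22; β=2, v≡14 (mod 23); (22|23)=-1, (14|23)=-1; sign (−1)^0·-1^2·-1^0 = +1.
(a,b)_41: α=-2, u≡12; β=-2, v≡14 (mod 41); (12|41)=-1, (14|41)=-1; sign (−1)^0·-1^-2·-1^-2 = +1.
(a,b)_43: α=0, u≡15; β=-2, v≡11 (mod 43); (15|43)=+1, (11|43)=+1; sign (−1)^0·+1^-2·+1^0 = +1.
(a,b)_17: α=0, u≡8; β=1, v≡3 (mod 17); (8|17)=+1, (3|17)=-1; sign (−1)^0·+1^1·-1^0 = +1.
Ram(-94, 4794) = {2, 3}; no ℚ_2-point on the conic.

[2, 3]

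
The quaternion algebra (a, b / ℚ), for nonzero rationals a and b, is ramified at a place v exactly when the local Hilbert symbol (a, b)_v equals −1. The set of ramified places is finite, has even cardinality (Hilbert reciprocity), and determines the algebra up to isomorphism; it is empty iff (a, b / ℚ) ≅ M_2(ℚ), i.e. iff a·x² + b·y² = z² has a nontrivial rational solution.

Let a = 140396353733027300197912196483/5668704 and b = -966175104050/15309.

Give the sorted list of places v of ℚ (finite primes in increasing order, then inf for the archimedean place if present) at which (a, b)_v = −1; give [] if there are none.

[2, 3]

Mod squares: a ≡ 9282, b ≡ -42. Check v ∈ {∞, 2, 3, 5, 7, 13, 17, 29, 37}.
v=29: a=29^2·(≡3), b=29^0·(≡22) mod 29; (3|29)=-1, (22|29)=+1; (−1)^{2·0·14}·(-1)^0·(+1)^2 = +1.
v=13: a=13^5·(≡9), b=13^2·(≡9) mod 13; (9|13)=+1, (9|13)=+1; (−1)^{5·2·6}·(+1)^2·(+1)^5 = +1.
v=∞: 9282 > 0 and -42 < 0  ⇒  (a,b)_∞ = +1.
v=17: a=17^11·(≡4), b=17^4·(≡16) mod 17; (4|17)=+1, (16|17)=+1; (−1)^{11·4·8}·(+1)^4·(+1)^11 = +1.
v=7: a=7^1·(≡3), b=7^-1·(≡4) mod 7; (3|7)=-1, (4|7)=+1; (−1)^{1·-1·3}·(-1)^-1·(+1)^1 = +1.
v=5: a=5^0·(≡2), b=5^2·(≡2) mod 5; (2|5)=-1, (2|5)=-1; (−1)^{0·2·2}·(-1)^2·(-1)^0 = +1.
v=2: v_2(a)=-5, v_2(b)=1; units ≡ 1, 3 (mod 8); ε·ε+αω+βω = 0·1+-5·1+1·0 ≡ 1  ⇒  (a,b)_2 = -1.
v=3: a=3^-11·(≡1), b=3^-7·(≡1) mod 3; (1|3)=+1, (1|3)=+1; (−1)^{-11·-7·1}·(+1)^-7·(+1)^-11 = -1.
v=37: a=37^4·(≡5), b=37^2·(≡31) mod 37; (5|37)=-1, (31|37)=-1; (−1)^{4·2·18}·(-1)^2·(-1)^4 = +1.
Ram(9282, -42) = {2, 3}; no ℚ_2-point on the conic.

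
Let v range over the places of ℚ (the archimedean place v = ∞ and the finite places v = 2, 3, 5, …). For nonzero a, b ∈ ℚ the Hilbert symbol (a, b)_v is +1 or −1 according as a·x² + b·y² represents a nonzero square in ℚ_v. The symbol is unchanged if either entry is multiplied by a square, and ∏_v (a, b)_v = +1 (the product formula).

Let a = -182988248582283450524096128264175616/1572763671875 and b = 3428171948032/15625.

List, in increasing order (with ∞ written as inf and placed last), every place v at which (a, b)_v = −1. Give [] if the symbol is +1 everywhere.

[2, 11, 13, 41]

Mod squares: a ≡ -833472354, b ≡ 870922. Check v ∈ {∞, 2, 3, 5, 7, 11, 13, 19, 29, 31, 41, 43}.
v=43: a=43^3·(≡34), b=43^1·(≡13) mod 43; (34|43)=-1, (13|43)=+1; (−1)^{3·1·21}·(-1)^1·(+1)^3 = +1.
v=31: a=31^0·(≡1), b=31^2·(≡1) mod 31; (1|31)=+1, (1|31)=+1; (−1)^{0·2·15}·(+1)^2·(+1)^0 = +1.
v=7: a=7^2·(≡6), b=7^0·(≡6) mod 7; (6|7)=-1, (6|7)=-1; (−1)^{2·0·3}·(-1)^0·(-1)^2 = +1.
v=2: v_2(a)=35, v_2(b)=13; units ≡ 7, 5 (mod 8); ε·ε+αω+βω = 1·0+35·1+13·0 ≡ 1  ⇒  (a,b)_2 = -1.
v=41: a=41^5·(≡30), b=41^1·(≡10) mod 41; (30|41)=-1, (10|41)=+1; (−1)^{5·1·20}·(-1)^1·(+1)^5 = -1.
v=13: a=13^3·(≡3), b=13^1·(≡5) mod 13; (3|13)=+1, (5|13)=-1; (−1)^{3·1·6}·(+1)^1·(-1)^3 = -1.
v=5: a=5^-10·(≡4), b=5^-6·(≡2) mod 5; (4|5)=+1, (2|5)=-1; (−1)^{-10·-6·2}·(+1)^-6·(-1)^-10 = +1.
v=11: a=11^-5·(≡7), b=11^0·(≡8) mod 11; (7|11)=-1, (8|11)=-1; (−1)^{-5·0·5}·(-1)^0·(-1)^-5 = -1.
v=3: a=3^3·(≡2), b=3^0·(≡1) mod 3; (2|3)=-1, (1|3)=+1; (−1)^{3·0·1}·(-1)^0·(+1)^3 = +1.
v=∞: -833472354 < 0 and 870922 > 0  ⇒  (a,b)_∞ = +1.
v=29: a=29^1·(≡9), b=29^0·(≡28) mod 29; (9|29)=+1, (28|29)=+1; (−1)^{1·0·14}·(+1)^0·(+1)^1 = +1.
v=19: a=19^3·(≡4), b=19^1·(≡10) mod 19; (4|19)=+1, (10|19)=-1; (−1)^{3·1·9}·(+1)^1·(-1)^3 = +1.
Ram(-833472354, 870922) = {2, 11, 13, 41}; no ℚ_2-point on the conic.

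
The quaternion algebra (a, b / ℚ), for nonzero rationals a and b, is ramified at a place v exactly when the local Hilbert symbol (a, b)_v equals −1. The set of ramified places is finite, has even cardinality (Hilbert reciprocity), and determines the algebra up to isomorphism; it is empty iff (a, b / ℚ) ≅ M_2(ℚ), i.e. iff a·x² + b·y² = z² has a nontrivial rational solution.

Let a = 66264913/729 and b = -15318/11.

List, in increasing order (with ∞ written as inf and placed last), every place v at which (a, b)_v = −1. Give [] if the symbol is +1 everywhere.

[13, 19, 29, 37]

(a, b) ≡ (78793, -18722) mod (ℚ^×)²; places V = {2, 3, 11, 13, 19, 23, 29, 37, ∞}.
(a,b)_29: α=3, u≡5; β=0, v≡10 (mod 29); (5|29)=+1, (10|29)=-1; sign (−1)^0·+1^0·-1^3 = -1.
(a,b)_3: α=-6, u≡1; β=2, v≡1 (mod 3); (1|3)=+1, (1|3)=+1; sign (−1)^0·+1^2·+1^-6 = +1.
(a,b)_19: α=1, u≡9; β=0, v≡10 (mod 19); (9|19)=+1, (10|19)=-1; sign (−1)^0·+1^0·-1^1 = -1.
(a,b)_∞: sgn(78793)=+, sgn(-18722)=−, so +1.
(a,b)_13: α=1, u≡1; β=0, v≡2 (mod 13); (1|13)=+1, (2|13)=-1; sign (−1)^0·+1^0·-1^1 = -1.
(a,b)_37: α=0, u≡35; β=1, v≡33 (mod 37); (35|37)=-1, (33|37)=+1; sign (−1)^0·-1^1·+1^0 = -1.
(a,b)_11: α=1, u≡7; β=-1, v≡5 (mod 11); (7|11)=-1, (5|11)=+1; sign (−1)^1·-1^-1·+1^1 = +1.
(a,b)_23: α=0, u≡6; β=1, v≡21 (mod 23); (6|23)=+1, (21|23)=-1; sign (−1)^0·+1^1·-1^0 = +1.
(a,b)_2: α=0, β=1; u≡1, v≡7 (mod 8); ε(u)ε(v)=0·1, αω(v)=0·0, βω(u)=1·0; sum ≡ 0  ⇒  +1.
|Ram(78793, -18722)| = 4, even; anisotropic at {13, 19, 29, 37}.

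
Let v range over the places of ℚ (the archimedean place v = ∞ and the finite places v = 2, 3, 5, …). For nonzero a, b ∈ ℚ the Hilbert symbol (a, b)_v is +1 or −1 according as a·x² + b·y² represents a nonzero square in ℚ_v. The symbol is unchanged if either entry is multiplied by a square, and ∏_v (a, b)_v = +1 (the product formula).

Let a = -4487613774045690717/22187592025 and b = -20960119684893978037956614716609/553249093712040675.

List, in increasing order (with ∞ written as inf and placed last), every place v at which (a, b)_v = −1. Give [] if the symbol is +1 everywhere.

[3, inf]

(a, b) ≡ (-37, -3) mod (ℚ^×)²; places V = {2, 3, 5, 7, 11, 13, 17, 31, 37, 53, ∞}.
(a,b)_13: α=2, u≡11; β=6, v≡9 (mod 13); (11|13)=-1, (9|13)=+1; sign (−1)^0·-1^6·+1^2 = +1.
(a,b)_∞: sgn(-37)=−, sgn(-3)=−, so -1.
(a,b)_17: α=4, u≡14; β=6, v≡10 (mod 17); (14|17)=-1, (10|17)=-1; sign (−1)^0·-1^6·-1^4 = +1.
(a,b)_53: α=4, u≡4; β=6, v≡34 (mod 53); (4|53)=+1, (34|53)=-1; sign (−1)^0·+1^6·-1^4 = +1.
(a,b)_37: α=1, u≡10; β=2, v≡10 (mod 37); (10|37)=+1, (10|37)=+1; sign (−1)^0·+1^2·+1^1 = +1.
(a,b)_3: α=2, u≡2; β=-3, v≡2 (mod 3); (2|3)=-1, (2|3)=-1; sign (−1)^0·-1^-3·-1^2 = -1.
(a,b)_11: α=2, u≡2; β=2, v≡7 (mod 11); (2|11)=-1, (7|11)=-1; sign (−1)^0·-1^2·-1^2 = +1.
(a,b)_7: α=0, u≡3; β=2, v≡4 (mod 7); (3|7)=-1, (4|7)=+1; sign (−1)^0·-1^2·+1^0 = +1.
(a,b)_2: α=0, β=0; u≡3, v≡5 (mod 8); ε(u)ε(v)=1·0, αω(v)=0·1, βω(u)=0·1; sum ≡ 0  ⇒  +1.
(a,b)_31: α=-6, u≡28; β=-10, v≡19 (mod 31); (28|31)=+1, (19|31)=+1; sign (−1)^0·+1^-10·+1^-6 = +1.
(a,b)_5: α=-2, u≡3; β=-2, v≡3 (mod 5); (3|5)=-1, (3|5)=-1; sign (−1)^0·-1^-2·-1^-2 = +1.
Ram(-37, -3) = {3, ∞}; no ℚ_3-point on the conic.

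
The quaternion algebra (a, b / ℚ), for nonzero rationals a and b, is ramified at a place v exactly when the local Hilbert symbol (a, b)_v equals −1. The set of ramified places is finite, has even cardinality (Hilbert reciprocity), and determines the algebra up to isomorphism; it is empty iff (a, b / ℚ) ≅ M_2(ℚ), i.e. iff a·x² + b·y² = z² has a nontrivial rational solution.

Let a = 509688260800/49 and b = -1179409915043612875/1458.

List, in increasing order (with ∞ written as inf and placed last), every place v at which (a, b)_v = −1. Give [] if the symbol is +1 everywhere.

(a, b) ≡ (1147, -5270) mod (ℚ^×)²; places V = {2, 3, 5, 7, 17, 31, 37, ∞}.
(a,b)_3: α=0, u≡1; β=-6, v≡1 (mod 3); (1|3)=+1, (1|3)=+1; sign (−1)^0·+1^-6·+1^0 = +1.
(a,b)_7: α=-2, u≡5; β=2, v≡4 (mod 7); (5|7)=-1, (4|7)=+1; sign (−1)^0·-1^2·+1^-2 = +1.
(a,b)_37: α=1, u≡24; β=2, v≡10 (mod 37); (24|37)=-1, (10|37)=+1; sign (−1)^0·-1^2·+1^1 = +1.
(a,b)_2: α=6, β=-1; u≡3, v≡5 (mod 8); ε(u)ε(v)=1·0, αω(v)=6·1, βω(u)=-1·1; sum ≡ 1  ⇒  -1.
(a,b)_5: α=2, u≡3; β=3, v≡4 (mod 5); (3|5)=-1, (4|5)=+1; sign (−1)^0·-1^3·+1^2 = -1.
(a,b)_31: α=3, u≡22; β=5, v≡14 (mod 31); (22|31)=-1, (14|31)=+1; sign (−1)^1·-1^5·+1^3 = +1.
(a,b)_17: α=2, u≡13; β=3, v≡16 (mod 17); (13|17)=+1, (16|17)=+1; sign (−1)^0·+1^3·+1^2 = +1.
(a,b)_∞: sgn(1147)=+, sgn(-5270)=−, so +1.
(1147, -5270 / ℚ) ramifies at {2, 5}: a division algebra.

[2, 5]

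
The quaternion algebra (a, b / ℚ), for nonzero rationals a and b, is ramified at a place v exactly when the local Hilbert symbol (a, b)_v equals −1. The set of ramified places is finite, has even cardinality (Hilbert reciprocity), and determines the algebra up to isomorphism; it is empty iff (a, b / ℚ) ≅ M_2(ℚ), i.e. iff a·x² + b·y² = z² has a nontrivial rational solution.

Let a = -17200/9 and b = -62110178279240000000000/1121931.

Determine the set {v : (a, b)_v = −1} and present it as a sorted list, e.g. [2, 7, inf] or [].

(a, b) ≡ (-43, -176111) mod (ℚ^×)²; places V = {2, 3, 5, 7, 13, 19, 23, 31, 43, ∞}.
(a,b)_19: α=0, u≡10; β=-1, v≡13 (mod 19); (10|19)=-1, (13|19)=-1; sign (−1)^0·-1^-1·-1^0 = -1.
(a,b)_13: α=0, u≡10; β=1, v≡3 (mod 13); (10|13)=+1, (3|13)=+1; sign (−1)^0·+1^1·+1^0 = +1.
(a,b)_2: α=4, β=12; u≡5, v≡1 (mod 8); ε(u)ε(v)=0·0, αω(v)=4·0, βω(u)=12·1; sum ≡ 0  ⇒  +1.
(a,b)_5: α=2, u≡3; β=10, v≡4 (mod 5); (3|5)=-1, (4|5)=+1; sign (−1)^0·-1^10·+1^2 = +1.
(a,b)_43: α=1, u≡32; β=4, v≡38 (mod 43); (32|43)=-1, (38|43)=+1; sign (−1)^0·-1^4·+1^1 = +1.
(a,b)_7: α=0, u≡3; β=2, v≡2 (mod 7); (3|7)=-1, (2|7)=+1; sign (−1)^0·-1^2·+1^0 = +1.
(a,b)_3: α=-2, u≡2; β=-10, v≡1 (mod 3); (2|3)=-1, (1|3)=+1; sign (−1)^0·-1^-10·+1^-2 = +1.
(a,b)_31: α=0, u≡4; β=1, v≡21 (mod 31); (4|31)=+1, (21|31)=-1; sign (−1)^0·+1^1·-1^0 = +1.
(a,b)_23: α=0, u≡3; β=1, v≡13 (mod 23); (3|23)=+1, (13|23)=+1; sign (−1)^0·+1^1·+1^0 = +1.
(a,b)_∞: sgn(-43)=−, sgn(-176111)=−, so -1.
Ram(-43, -176111) = {19, ∞}; no ℚ_19-point on the conic.

[19, inf]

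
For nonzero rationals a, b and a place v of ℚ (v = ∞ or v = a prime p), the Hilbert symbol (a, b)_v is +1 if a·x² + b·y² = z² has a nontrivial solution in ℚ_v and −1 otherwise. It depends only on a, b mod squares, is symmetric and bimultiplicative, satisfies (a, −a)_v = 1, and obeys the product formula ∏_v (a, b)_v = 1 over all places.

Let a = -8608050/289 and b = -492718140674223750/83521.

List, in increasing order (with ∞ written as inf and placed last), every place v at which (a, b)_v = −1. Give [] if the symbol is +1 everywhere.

[2, 31, 37, inf]

(a, b) ≡ (-38258, -26598) mod (ℚ^×)²; places V = {2, 3, 5, 11, 13, 17, 31, 37, 47, ∞}.
(a,b)_∞: sgn(-38258)=−, sgn(-26598)=−, so -1.
(a,b)_47: α=1, u≡8; β=2, v≡17 (mod 47); (8|47)=+1, (17|47)=+1; sign (−1)^0·+1^2·+1^1 = +1.
(a,b)_13: α=0, u≡10; β=1, v≡5 (mod 13); (10|13)=+1, (5|13)=-1; sign (−1)^0·+1^1·-1^0 = +1.
(a,b)_3: α=2, u≡1; β=5, v≡2 (mod 3); (1|3)=+1, (2|3)=-1; sign (−1)^0·+1^5·-1^2 = +1.
(a,b)_2: α=1, β=1; u≡7, v≡5 (mod 8); ε(u)ε(v)=1·0, αω(v)=1·1, βω(u)=1·0; sum ≡ 1  ⇒  -1.
(a,b)_5: α=2, u≡2; β=4, v≡2 (mod 5); (2|5)=-1, (2|5)=-1; sign (−1)^0·-1^4·-1^2 = +1.
(a,b)_11: α=1, u≡4; β=3, v≡8 (mod 11); (4|11)=+1, (8|11)=-1; sign (−1)^1·+1^3·-1^1 = +1.
(a,b)_37: α=1, u≡15; β=2, v≡13 (mod 37); (15|37)=-1, (13|37)=-1; sign (−1)^0·-1^2·-1^1 = -1.
(a,b)_17: α=-2, u≡2; β=-4, v≡7 (mod 17); (2|17)=+1, (7|17)=-1; sign (−1)^0·+1^-4·-1^-2 = +1.
(a,b)_31: α=0, u≡3; β=1, v≡7 (mod 31); (3|31)=-1, (7|31)=+1; sign (−1)^0·-1^1·+1^0 = -1.
(-38258, -26598 / ℚ) ramifies at {2, 31, 37, ∞}: a division algebra.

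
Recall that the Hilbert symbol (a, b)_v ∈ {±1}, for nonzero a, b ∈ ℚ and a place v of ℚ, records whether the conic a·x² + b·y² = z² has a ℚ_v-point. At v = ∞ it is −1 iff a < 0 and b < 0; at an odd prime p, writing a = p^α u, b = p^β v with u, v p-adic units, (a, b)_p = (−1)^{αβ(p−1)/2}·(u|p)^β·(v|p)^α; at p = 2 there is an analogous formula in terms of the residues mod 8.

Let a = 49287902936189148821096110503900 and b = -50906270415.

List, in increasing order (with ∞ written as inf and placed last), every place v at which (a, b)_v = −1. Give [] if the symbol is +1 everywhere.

(a, b) ≡ (391391, -569415) mod (ℚ^×)²; places V = {2, 3, 5, 7, 11, 13, 17, 23, 29, 41, ∞}.
(a,b)_13: α=5, u≡3; β=2, v≡8 (mod 13); (3|13)=+1, (8|13)=-1; sign (−1)^0·+1^2·-1^5 = -1.
(a,b)_5: α=2, u≡1; β=1, v≡2 (mod 5); (1|5)=+1, (2|5)=-1; sign (−1)^0·+1^1·-1^2 = +1.
(a,b)_7: α=1, u≡2; β=1, v≡1 (mod 7); (2|7)=+1, (1|7)=+1; sign (−1)^1·+1^1·+1^1 = -1.
(a,b)_29: α=2, u≡1; β=1, v≡12 (mod 29); (1|29)=+1, (12|29)=-1; sign (−1)^0·+1^1·-1^2 = +1.
(a,b)_3: α=6, u≡2; β=1, v≡2 (mod 3); (2|3)=-1, (2|3)=-1; sign (−1)^0·-1^1·-1^6 = -1.
(a,b)_∞: sgn(391391)=+, sgn(-569415)=−, so +1.
(a,b)_17: α=3, u≡7; β=1, v≡10 (mod 17); (7|17)=-1, (10|17)=-1; sign (−1)^0·-1^1·-1^3 = +1.
(a,b)_23: α=7, u≡15; β=2, v≡14 (mod 23); (15|23)=-1, (14|23)=-1; sign (−1)^0·-1^2·-1^7 = -1.
(a,b)_11: α=1, u≡7; β=1, v≡4 (mod 11); (7|11)=-1, (4|11)=+1; sign (−1)^1·-1^1·+1^1 = +1.
(a,b)_2: α=2, β=0; u≡7, v≡1 (mod 8); ε(u)ε(v)=1·0, αω(v)=2·0, βω(u)=0·0; sum ≡ 0  ⇒  +1.
(a,b)_41: α=2, u≡31; β=0, v≡17 (mod 41); (31|41)=+1, (17|41)=-1; sign (−1)^0·+1^0·-1^2 = +1.
Ram(391391, -569415) = {3, 7, 13, 23}; no ℚ_3-point on the conic.

[3, 7, 13, 23]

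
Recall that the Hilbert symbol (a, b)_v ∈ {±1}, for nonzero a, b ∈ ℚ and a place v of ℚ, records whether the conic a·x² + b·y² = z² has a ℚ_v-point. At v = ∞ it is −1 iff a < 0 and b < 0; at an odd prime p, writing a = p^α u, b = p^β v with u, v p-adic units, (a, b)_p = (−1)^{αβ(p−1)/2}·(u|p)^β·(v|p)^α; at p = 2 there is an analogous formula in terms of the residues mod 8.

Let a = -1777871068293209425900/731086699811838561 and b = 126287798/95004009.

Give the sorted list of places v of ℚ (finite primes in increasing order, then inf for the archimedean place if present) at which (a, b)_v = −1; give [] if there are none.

Mod squares: a ≡ -91, b ≡ 182. Check v ∈ {∞, 2, 3, 5, 7, 13, 17, 19}.
v=7: a=7^13·(≡4), b=7^5·(≡5) mod 7; (4|7)=+1, (5|7)=-1; (−1)^{13·5·3}·(+1)^5·(-1)^13 = +1.
v=13: a=13^3·(≡2), b=13^1·(≡3) mod 13; (2|13)=-1, (3|13)=+1; (−1)^{3·1·6}·(-1)^1·(+1)^3 = -1.
v=17: a=17^4·(≡14), b=17^2·(≡7) mod 17; (14|17)=-1, (7|17)=-1; (−1)^{4·2·8}·(-1)^2·(-1)^4 = +1.
v=5: a=5^2·(≡4), b=5^0·(≡2) mod 5; (4|5)=+1, (2|5)=-1; (−1)^{2·0·2}·(+1)^0·(-1)^2 = +1.
v=2: v_2(a)=2, v_2(b)=1; units ≡ 5, 3 (mod 8); ε·ε+αω+βω = 0·1+2·1+1·1 ≡ 1  ⇒  (a,b)_2 = -1.
v=3: a=3^-16·(≡2), b=3^-6·(≡2) mod 3; (2|3)=-1, (2|3)=-1; (−1)^{-16·-6·1}·(-1)^-6·(-1)^-16 = +1.
v=∞: -91 < 0 and 182 > 0  ⇒  (a,b)_∞ = +1.
v=19: a=19^-8·(≡16), b=19^-4·(≡6) mod 19; (16|19)=+1, (6|19)=+1; (−1)^{-8·-4·9}·(+1)^-4·(+1)^-8 = +1.
|Ram(-91, 182)| = 2, even; anisotropic at {2, 13}.

[2, 13]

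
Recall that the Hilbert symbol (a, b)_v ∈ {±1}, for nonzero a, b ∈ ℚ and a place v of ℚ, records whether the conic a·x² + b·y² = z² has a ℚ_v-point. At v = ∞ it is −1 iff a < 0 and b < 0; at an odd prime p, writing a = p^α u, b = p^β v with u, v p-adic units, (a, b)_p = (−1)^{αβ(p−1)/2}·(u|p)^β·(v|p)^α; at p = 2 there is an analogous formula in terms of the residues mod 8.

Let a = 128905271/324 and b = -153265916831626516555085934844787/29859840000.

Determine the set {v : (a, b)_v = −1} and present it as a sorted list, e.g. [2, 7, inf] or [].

[23, 29, 41, 43]

Mod squares: a ≡ 446039, b ≡ -13153907. Check v ∈ {∞, 2, 3, 5, 11, 13, 17, 19, 23, 29, 37, 41, 43}.
v=5: a=5^0·(≡4), b=5^-4·(≡2) mod 5; (4|5)=+1, (2|5)=-1; (−1)^{0·-4·2}·(+1)^-4·(-1)^0 = +1.
v=17: a=17^2·(≡10), b=17^2·(≡15) mod 17; (10|17)=-1, (15|17)=+1; (−1)^{2·2·8}·(-1)^2·(+1)^2 = +1.
v=19: a=19^0·(≡18), b=19^4·(≡12) mod 19; (18|19)=-1, (12|19)=-1; (−1)^{0·4·9}·(-1)^4·(-1)^0 = +1.
v=11: a=11^1·(≡4), b=11^2·(≡3) mod 11; (4|11)=+1, (3|11)=+1; (−1)^{1·2·5}·(+1)^2·(+1)^1 = +1.
v=23: a=23^1·(≡3), b=23^3·(≡8) mod 23; (3|23)=+1, (8|23)=+1; (−1)^{1·3·11}·(+1)^3·(+1)^1 = -1.
v=37: a=37^0·(≡36), b=37^1·(≡29) mod 37; (36|37)=+1, (29|37)=-1; (−1)^{0·1·18}·(+1)^1·(-1)^0 = +1.
v=3: a=3^-4·(≡2), b=3^-6·(≡1) mod 3; (2|3)=-1, (1|3)=+1; (−1)^{-4·-6·1}·(-1)^-6·(+1)^-4 = +1.
v=29: a=29^0·(≡2), b=29^3·(≡5) mod 29; (2|29)=-1, (5|29)=+1; (−1)^{0·3·14}·(-1)^3·(+1)^0 = -1.
v=41: a=41^1·(≡34), b=41^3·(≡9) mod 41; (34|41)=-1, (9|41)=+1; (−1)^{1·3·20}·(-1)^3·(+1)^1 = -1.
v=∞: 446039 > 0 and -13153907 < 0  ⇒  (a,b)_∞ = +1.
v=2: v_2(a)=-2, v_2(b)=-16; units ≡ 7, 5 (mod 8); ε·ε+αω+βω = 1·0+-2·1+-16·0 ≡ 0  ⇒  (a,b)_2 = +1.
v=43: a=43^1·(≡6), b=43^4·(≡37) mod 43; (6|43)=+1, (37|43)=-1; (−1)^{1·4·21}·(+1)^4·(-1)^1 = -1.
v=13: a=13^0·(≡12), b=13^1·(≡3) mod 13; (12|13)=+1, (3|13)=+1; (−1)^{0·1·6}·(+1)^1·(+1)^0 = +1.
|Ram(446039, -13153907)| = 4, even; anisotropic at {23, 29, 41, 43}.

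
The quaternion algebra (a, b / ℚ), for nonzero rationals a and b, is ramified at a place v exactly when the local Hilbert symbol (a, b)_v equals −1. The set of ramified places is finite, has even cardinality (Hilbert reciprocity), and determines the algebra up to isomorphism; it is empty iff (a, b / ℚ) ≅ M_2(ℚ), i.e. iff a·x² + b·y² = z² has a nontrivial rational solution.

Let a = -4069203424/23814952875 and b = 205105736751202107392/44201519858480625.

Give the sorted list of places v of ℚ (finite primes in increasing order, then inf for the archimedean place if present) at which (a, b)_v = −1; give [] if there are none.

(a, b) ≡ (-10010, 143) mod (ℚ^×)²; places V = {2, 3, 5, 7, 11, 13, 23, 37, 41, 47, ∞}.
(a,b)_11: α=1, u≡4; β=5, v≡2 (mod 11); (4|11)=+1, (2|11)=-1; sign (−1)^1·+1^5·-1^1 = +1.
(a,b)_37: α=-2, u≡32; β=0, v≡5 (mod 37); (32|37)=-1, (5|37)=-1; sign (−1)^0·-1^0·-1^-2 = +1.
(a,b)_23: α=2, u≡3; β=2, v≡17 (mod 23); (3|23)=+1, (17|23)=-1; sign (−1)^0·+1^2·-1^2 = +1.
(a,b)_2: α=5, β=16; u≡3, v≡7 (mod 8); ε(u)ε(v)=1·1, αω(v)=5·0, βω(u)=16·1; sum ≡ 1  ⇒  -1.
(a,b)_5: α=-3, u≡2; β=-4, v≡3 (mod 5); (2|5)=-1, (3|5)=-1; sign (−1)^0·-1^-4·-1^-3 = -1.
(a,b)_7: α=-1, u≡5; β=0, v≡3 (mod 7); (5|7)=-1, (3|7)=-1; sign (−1)^0·-1^0·-1^-1 = -1.
(a,b)_3: α=-2, u≡1; β=-8, v≡2 (mod 3); (1|3)=+1, (2|3)=-1; sign (−1)^0·+1^-8·-1^-2 = +1.
(a,b)_13: α=1, u≡10; β=1, v≡2 (mod 13); (10|13)=+1, (2|13)=-1; sign (−1)^0·+1^1·-1^1 = -1.
(a,b)_47: α=-2, u≡18; β=-6, v≡12 (mod 47); (18|47)=+1, (12|47)=+1; sign (−1)^0·+1^-6·+1^-2 = +1.
(a,b)_41: α=2, u≡3; β=4, v≡1 (mod 41); (3|41)=-1, (1|41)=+1; sign (−1)^0·-1^4·+1^2 = +1.
(a,b)_∞: sgn(-10010)=−, sgn(143)=+, so +1.
|Ram(-10010, 143)| = 4, even; anisotropic at {2, 5, 7, 13}.

[2, 5, 7, 13]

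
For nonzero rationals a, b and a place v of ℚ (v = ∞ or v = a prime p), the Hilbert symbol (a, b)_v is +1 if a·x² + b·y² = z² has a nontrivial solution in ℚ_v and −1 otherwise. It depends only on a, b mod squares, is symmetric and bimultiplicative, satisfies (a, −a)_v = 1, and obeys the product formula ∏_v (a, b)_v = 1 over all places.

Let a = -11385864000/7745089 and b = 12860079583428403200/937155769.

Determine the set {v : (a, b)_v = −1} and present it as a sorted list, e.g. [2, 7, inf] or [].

(a, b) ≡ (-790685, 62) mod (ℚ^×)²; places V = {2, 3, 5, 7, 11, 19, 23, 29, 31, 41, ∞}.
(a,b)_41: α=1, u≡11; β=2, v≡32 (mod 41); (11|41)=-1, (32|41)=+1; sign (−1)^0·-1^2·+1^1 = +1.
(a,b)_29: α=1, u≡7; β=2, v≡1 (mod 29); (7|29)=+1, (1|29)=+1; sign (−1)^0·+1^2·+1^1 = +1.
(a,b)_23: α=-2, u≡12; β=-2, v≡6 (mod 23); (12|23)=+1, (6|23)=+1; sign (−1)^0·+1^-2·+1^-2 = +1.
(a,b)_19: α=1, u≡2; β=2, v≡1 (mod 19); (2|19)=-1, (1|19)=+1; sign (−1)^0·-1^2·+1^1 = +1.
(a,b)_3: α=2, u≡1; β=4, v≡2 (mod 3); (1|3)=+1, (2|3)=-1; sign (−1)^0·+1^4·-1^2 = +1.
(a,b)_2: α=6, β=13; u≡3, v≡7 (mod 8); ε(u)ε(v)=1·1, αω(v)=6·0, βω(u)=13·1; sum ≡ 0  ⇒  +1.
(a,b)_7: α=1, u≡2; β=2, v≡5 (mod 7); (2|7)=+1, (5|7)=-1; sign (−1)^0·+1^2·-1^1 = -1.
(a,b)_∞: sgn(-790685)=−, sgn(62)=+, so +1.
(a,b)_11: α=-4, u≡6; β=-6, v≡6 (mod 11); (6|11)=-1, (6|11)=-1; sign (−1)^0·-1^-6·-1^-4 = +1.
(a,b)_5: α=3, u≡2; β=2, v≡2 (mod 5); (2|5)=-1, (2|5)=-1; sign (−1)^0·-1^2·-1^3 = -1.
(a,b)_31: α=0, u≡25; β=1, v≡19 (mod 31); (25|31)=+1, (19|31)=+1; sign (−1)^0·+1^1·+1^0 = +1.
Ram(-790685, 62) = {5, 7}; no ℚ_5-point on the conic.

[5, 7]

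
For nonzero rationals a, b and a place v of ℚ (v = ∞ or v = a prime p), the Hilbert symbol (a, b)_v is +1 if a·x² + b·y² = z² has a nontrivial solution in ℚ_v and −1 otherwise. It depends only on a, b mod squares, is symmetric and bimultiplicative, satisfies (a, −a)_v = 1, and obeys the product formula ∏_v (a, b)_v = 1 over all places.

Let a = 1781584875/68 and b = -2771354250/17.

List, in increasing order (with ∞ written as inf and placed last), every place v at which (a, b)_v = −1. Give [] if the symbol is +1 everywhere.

[3, 7, 17, 19]

(a, b) ≡ (33915, -9690) mod (ℚ^×)²; places V = {2, 3, 5, 7, 17, 19, ∞}.
(a,b)_∞: sgn(33915)=+, sgn(-9690)=−, so +1.
(a,b)_3: α=7, u≡1; β=5, v≡1 (mod 3); (1|3)=+1, (1|3)=+1; sign (−1)^1·+1^5·+1^7 = -1.
(a,b)_2: α=-2, β=1; u≡3, v≡3 (mod 8); ε(u)ε(v)=1·1, αω(v)=-2·1, βω(u)=1·1; sum ≡ 0  ⇒  +1.
(a,b)_17: α=-1, u≡14; β=-1, v≡13 (mod 17); (14|17)=-1, (13|17)=+1; sign (−1)^0·-1^-1·+1^-1 = -1.
(a,b)_7: α=3, u≡4; β=4, v≡5 (mod 7); (4|7)=+1, (5|7)=-1; sign (−1)^0·+1^4·-1^3 = -1.
(a,b)_5: α=3, u≡3; β=3, v≡3 (mod 5); (3|5)=-1, (3|5)=-1; sign (−1)^0·-1^3·-1^3 = +1.
(a,b)_19: α=1, u≡2; β=1, v≡15 (mod 19); (2|19)=-1, (15|19)=-1; sign (−1)^1·-1^1·-1^1 = -1.
|Ram(33915, -9690)| = 4, even; anisotropic at {3, 7, 17, 19}.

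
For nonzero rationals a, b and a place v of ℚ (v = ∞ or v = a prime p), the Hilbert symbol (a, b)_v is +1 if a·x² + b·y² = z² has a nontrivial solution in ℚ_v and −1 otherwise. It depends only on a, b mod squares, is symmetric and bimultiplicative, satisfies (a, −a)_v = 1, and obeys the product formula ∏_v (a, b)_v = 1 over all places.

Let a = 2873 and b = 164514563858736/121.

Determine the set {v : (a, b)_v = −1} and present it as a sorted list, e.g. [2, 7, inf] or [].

[7, 17]

Mod squares: a ≡ 17, b ≡ 91. Check v ∈ {∞, 2, 3, 7, 11, 13, 17}.
v=∞: 17 > 0 and 91 > 0  ⇒  (a,b)_∞ = +1.
v=11: a=11^0·(≡2), b=11^-2·(≡3) mod 11; (2|11)=-1, (3|11)=+1; (−1)^{0·-2·5}·(-1)^-2·(+1)^0 = +1.
v=3: a=3^0·(≡2), b=3^4·(≡1) mod 3; (2|3)=-1, (1|3)=+1; (−1)^{0·4·1}·(-1)^4·(+1)^0 = +1.
v=7: a=7^0·(≡3), b=7^1·(≡6) mod 7; (3|7)=-1, (6|7)=-1; (−1)^{0·1·3}·(-1)^1·(-1)^0 = -1.
v=2: v_2(a)=0, v_2(b)=4; units ≡ 1, 3 (mod 8); ε·ε+αω+βω = 0·1+0·1+4·0 ≡ 0  ⇒  (a,b)_2 = +1.
v=17: a=17^1·(≡16), b=17^2·(≡5) mod 17; (16|17)=+1, (5|17)=-1; (−1)^{1·2·8}·(+1)^2·(-1)^1 = -1.
v=13: a=13^2·(≡4), b=13^7·(≡5) mod 13; (4|13)=+1, (5|13)=-1; (−1)^{2·7·6}·(+1)^7·(-1)^2 = +1.
(17, 91 / ℚ) ramifies at {7, 17}: a division algebra.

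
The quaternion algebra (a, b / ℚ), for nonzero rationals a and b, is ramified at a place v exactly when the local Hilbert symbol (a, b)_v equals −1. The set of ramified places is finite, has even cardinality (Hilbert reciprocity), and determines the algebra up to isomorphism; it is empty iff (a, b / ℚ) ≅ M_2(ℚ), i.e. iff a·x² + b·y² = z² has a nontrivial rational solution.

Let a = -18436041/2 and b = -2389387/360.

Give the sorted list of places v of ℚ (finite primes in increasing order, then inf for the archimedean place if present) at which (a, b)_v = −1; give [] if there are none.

[5, inf]

(a, b) ≡ (-24242, -4030) mod (ℚ^×)²; places V = {2, 3, 5, 7, 11, 13, 17, 23, 31, ∞}.
(a,b)_23: α=1, u≡3; β=0, v≡4 (mod 23); (3|23)=+1, (4|23)=+1; sign (−1)^0·+1^0·+1^1 = +1.
(a,b)_5: α=0, u≡2; β=-1, v≡4 (mod 5); (2|5)=-1, (4|5)=+1; sign (−1)^0·-1^-1·+1^0 = -1.
(a,b)_3: α=2, u≡1; β=-2, v≡2 (mod 3); (1|3)=+1, (2|3)=-1; sign (−1)^0·+1^-2·-1^2 = +1.
(a,b)_17: α=1, u≡4; β=0, v≡16 (mod 17); (4|17)=+1, (16|17)=+1; sign (−1)^0·+1^0·+1^1 = +1.
(a,b)_7: α=0, u≡3; β=2, v≡2 (mod 7); (3|7)=-1, (2|7)=+1; sign (−1)^0·-1^2·+1^0 = +1.
(a,b)_31: α=1, u≡12; β=1, v≡19 (mod 31); (12|31)=-1, (19|31)=+1; sign (−1)^1·-1^1·+1^1 = +1.
(a,b)_∞: sgn(-24242)=−, sgn(-4030)=−, so -1.
(a,b)_11: α=0, u≡7; β=2, v≡8 (mod 11); (7|11)=-1, (8|11)=-1; sign (−1)^0·-1^2·-1^0 = +1.
(a,b)_13: α=2, u≡10; β=1, v≡11 (mod 13); (10|13)=+1, (11|13)=-1; sign (−1)^0·+1^1·-1^2 = +1.
(a,b)_2: α=-1, β=-3; u≡7, v≡1 (mod 8); ε(u)ε(v)=1·0, αω(v)=-1·0, βω(u)=-3·0; sum ≡ 0  ⇒  +1.
Ram(-24242, -4030) = {5, ∞}; no ℚ_5-point on the conic.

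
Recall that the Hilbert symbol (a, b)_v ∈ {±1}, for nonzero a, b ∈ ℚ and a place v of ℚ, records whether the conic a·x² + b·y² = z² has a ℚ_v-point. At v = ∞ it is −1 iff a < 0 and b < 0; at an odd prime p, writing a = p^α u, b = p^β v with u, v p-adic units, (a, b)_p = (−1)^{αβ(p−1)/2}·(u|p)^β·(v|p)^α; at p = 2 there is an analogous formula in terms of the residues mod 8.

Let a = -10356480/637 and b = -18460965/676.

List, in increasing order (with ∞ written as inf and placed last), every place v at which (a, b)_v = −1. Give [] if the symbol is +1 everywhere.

[3, 29, 31, inf]

(a, b) ≡ (-58435, -13485) mod (ℚ^×)²; places V = {2, 3, 5, 7, 13, 29, 31, 37, ∞}.
(a,b)_37: α=0, u≡33; β=2, v≡2 (mod 37); (33|37)=+1, (2|37)=-1; sign (−1)^0·+1^2·-1^0 = +1.
(a,b)_3: α=2, u≡2; β=1, v≡2 (mod 3); (2|3)=-1, (2|3)=-1; sign (−1)^0·-1^1·-1^2 = -1.
(a,b)_∞: sgn(-58435)=−, sgn(-13485)=−, so -1.
(a,b)_2: α=8, β=-2; u≡5, v≡3 (mod 8); ε(u)ε(v)=0·1, αω(v)=8·1, βω(u)=-2·1; sum ≡ 0  ⇒  +1.
(a,b)_13: α=-1, u≡10; β=-2, v≡9 (mod 13); (10|13)=+1, (9|13)=+1; sign (−1)^0·+1^-2·+1^-1 = +1.
(a,b)_7: α=-2, u≡1; β=0, v≡4 (mod 7); (1|7)=+1, (4|7)=+1; sign (−1)^0·+1^0·+1^-2 = +1.
(a,b)_29: α=1, u≡14; β=1, v≡9 (mod 29); (14|29)=-1, (9|29)=+1; sign (−1)^0·-1^1·+1^1 = -1.
(a,b)_5: α=1, u≡2; β=1, v≡2 (mod 5); (2|5)=-1, (2|5)=-1; sign (−1)^0·-1^1·-1^1 = +1.
(a,b)_31: α=1, u≡15; β=1, v≡6 (mod 31); (15|31)=-1, (6|31)=-1; sign (−1)^1·-1^1·-1^1 = -1.
(-58435, -13485 / ℚ) ramifies at {3, 29, 31, ∞}: a division algebra.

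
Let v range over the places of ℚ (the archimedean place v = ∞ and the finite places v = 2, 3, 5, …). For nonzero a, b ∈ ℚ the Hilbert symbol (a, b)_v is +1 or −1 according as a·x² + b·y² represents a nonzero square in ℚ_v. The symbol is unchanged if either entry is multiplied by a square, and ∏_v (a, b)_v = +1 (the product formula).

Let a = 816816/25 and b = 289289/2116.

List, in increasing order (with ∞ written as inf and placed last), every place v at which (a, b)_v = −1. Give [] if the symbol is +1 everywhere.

[3, 7]

Mod squares: a ≡ 51051, b ≡ 1001. Check v ∈ {∞, 2, 3, 5, 7, 11, 13, 17, 23}.
v=5: a=5^-2·(≡1), b=5^0·(≡4) mod 5; (1|5)=+1, (4|5)=+1; (−1)^{-2·0·2}·(+1)^0·(+1)^-2 = +1.
v=23: a=23^0·(≡20), b=23^-2·(≡16) mod 23; (20|23)=-1, (16|23)=+1; (−1)^{0·-2·11}·(-1)^-2·(+1)^0 = +1.
v=11: a=11^1·(≡2), b=11^1·(≡5) mod 11; (2|11)=-1, (5|11)=+1; (−1)^{1·1·5}·(-1)^1·(+1)^1 = +1.
v=7: a=7^1·(≡3), b=7^1·(≡3) mod 7; (3|7)=-1, (3|7)=-1; (−1)^{1·1·3}·(-1)^1·(-1)^1 = -1.
v=17: a=17^1·(≡5), b=17^2·(≡4) mod 17; (5|17)=-1, (4|17)=+1; (−1)^{1·2·8}·(-1)^2·(+1)^1 = +1.
v=13: a=13^1·(≡10), b=13^1·(≡1) mod 13; (10|13)=+1, (1|13)=+1; (−1)^{1·1·6}·(+1)^1·(+1)^1 = +1.
v=2: v_2(a)=4, v_2(b)=-2; units ≡ 3, 1 (mod 8); ε·ε+αω+βω = 1·0+4·0+-2·1 ≡ 0  ⇒  (a,b)_2 = +1.
v=∞: 51051 > 0 and 1001 > 0  ⇒  (a,b)_∞ = +1.
v=3: a=3^1·(≡1), b=3^0·(≡2) mod 3; (1|3)=+1, (2|3)=-1; (−1)^{1·0·1}·(+1)^0·(-1)^1 = -1.
Ram(51051, 1001) = {3, 7}; no ℚ_3-point on the conic.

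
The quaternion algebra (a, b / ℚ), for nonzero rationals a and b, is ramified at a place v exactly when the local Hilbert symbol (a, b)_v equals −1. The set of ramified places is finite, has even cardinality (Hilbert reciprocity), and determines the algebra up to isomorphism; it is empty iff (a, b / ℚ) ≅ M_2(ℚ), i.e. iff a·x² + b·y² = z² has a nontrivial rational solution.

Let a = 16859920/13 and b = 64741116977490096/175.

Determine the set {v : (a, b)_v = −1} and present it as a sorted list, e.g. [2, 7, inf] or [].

(a, b) ≡ (279565, 133) mod (ℚ^×)²; places V = {2, 3, 5, 7, 11, 13, 17, 19, 23, 29, ∞}.
(a,b)_19: α=0, u≡12; β=1, v≡4 (mod 19); (12|19)=-1, (4|19)=+1; sign (−1)^0·-1^1·+1^0 = -1.
(a,b)_23: α=1, u≡20; β=2, v≡16 (mod 23); (20|23)=-1, (16|23)=+1; sign (−1)^0·-1^2·+1^1 = +1.
(a,b)_17: α=1, u≡5; β=2, v≡10 (mod 17); (5|17)=-1, (10|17)=-1; sign (−1)^0·-1^2·-1^1 = -1.
(a,b)_11: α=1, u≡1; β=2, v≡3 (mod 11); (1|11)=+1, (3|11)=+1; sign (−1)^0·+1^2·+1^1 = +1.
(a,b)_2: α=4, β=4; u≡5, v≡5 (mod 8); ε(u)ε(v)=0·0, αω(v)=4·1, βω(u)=4·1; sum ≡ 0  ⇒  +1.
(a,b)_∞: sgn(279565)=+, sgn(133)=+, so +1.
(a,b)_5: α=1, u≡3; β=-2, v≡3 (mod 5); (3|5)=-1, (3|5)=-1; sign (−1)^0·-1^-2·-1^1 = -1.
(a,b)_3: α=0, u≡1; β=4, v≡1 (mod 3); (1|3)=+1, (1|3)=+1; sign (−1)^0·+1^4·+1^0 = +1.
(a,b)_29: α=0, u≡28; β=2, v≡3 (mod 29); (28|29)=+1, (3|29)=-1; sign (−1)^0·+1^2·-1^0 = +1.
(a,b)_7: α=2, u≡5; β=-1, v≡6 (mod 7); (5|7)=-1, (6|7)=-1; sign (−1)^0·-1^-1·-1^2 = -1.
(a,b)_13: α=-1, u≡12; β=2, v≡12 (mod 13); (12|13)=+1, (12|13)=+1; sign (−1)^0·+1^2·+1^-1 = +1.
Ram(279565, 133) = {5, 7, 17, 19}; no ℚ_5-point on the conic.

[5, 7, 17, 19]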